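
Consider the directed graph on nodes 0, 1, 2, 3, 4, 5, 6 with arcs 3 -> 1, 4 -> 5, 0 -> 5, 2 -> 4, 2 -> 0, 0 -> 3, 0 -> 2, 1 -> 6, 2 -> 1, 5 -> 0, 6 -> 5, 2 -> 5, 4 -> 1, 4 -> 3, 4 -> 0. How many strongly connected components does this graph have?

1

{0, 1, 2, 3, 4, 5, 6} are all mutually reachable — one SCC of size 7.
That gives 1 strongly connected component.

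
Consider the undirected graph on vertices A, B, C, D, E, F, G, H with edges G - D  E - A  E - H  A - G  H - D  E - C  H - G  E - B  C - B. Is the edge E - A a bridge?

No

After removing E - A, the path E-H-G-A still connects them, so the edge is not a bridge.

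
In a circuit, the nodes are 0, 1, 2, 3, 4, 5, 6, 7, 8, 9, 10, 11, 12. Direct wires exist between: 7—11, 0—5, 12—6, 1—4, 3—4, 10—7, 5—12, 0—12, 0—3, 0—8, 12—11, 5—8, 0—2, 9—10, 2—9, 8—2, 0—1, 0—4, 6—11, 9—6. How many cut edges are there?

0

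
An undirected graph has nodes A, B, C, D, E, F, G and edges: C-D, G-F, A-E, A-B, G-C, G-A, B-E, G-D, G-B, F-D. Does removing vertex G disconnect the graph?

Yes

Deleting G raises the number of components from 1 to 2, so G is a cut vertex.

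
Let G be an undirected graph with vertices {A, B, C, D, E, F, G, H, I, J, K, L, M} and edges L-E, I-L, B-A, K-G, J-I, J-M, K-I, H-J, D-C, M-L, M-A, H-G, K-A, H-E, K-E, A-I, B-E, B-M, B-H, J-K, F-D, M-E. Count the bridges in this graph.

The edges on the cycle H-J-K-G-H are not bridges since each lies on that cycle.
But removing F-D disconnects F from D; removing D-C disconnects D from C — these are bridges.
That makes 2 bridges.

2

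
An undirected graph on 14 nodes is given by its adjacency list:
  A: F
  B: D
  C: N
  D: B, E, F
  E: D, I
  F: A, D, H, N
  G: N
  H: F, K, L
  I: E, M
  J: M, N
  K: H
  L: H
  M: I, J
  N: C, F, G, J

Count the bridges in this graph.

The edges on the cycle E-I-M-J-N-F-D-E are not bridges since each lies on that cycle.
But removing H-K disconnects H from K; removing H-F disconnects H from F; removing H-L disconnects H from L; removing B-D disconnects B from D — these are bridges.
In total 7 edges are bridges.

7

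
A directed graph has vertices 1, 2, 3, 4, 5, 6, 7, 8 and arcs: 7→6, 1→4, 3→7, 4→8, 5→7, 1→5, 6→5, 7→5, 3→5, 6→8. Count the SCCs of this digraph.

{5, 6, 7} are all mutually reachable — one SCC of size 3.
{8} is an SCC by itself.
{4} is an SCC by itself.
{1} is an SCC by itself.
{3} is an SCC by itself.
(and 1 more singleton SCC)
That gives 6 strongly connected components.

6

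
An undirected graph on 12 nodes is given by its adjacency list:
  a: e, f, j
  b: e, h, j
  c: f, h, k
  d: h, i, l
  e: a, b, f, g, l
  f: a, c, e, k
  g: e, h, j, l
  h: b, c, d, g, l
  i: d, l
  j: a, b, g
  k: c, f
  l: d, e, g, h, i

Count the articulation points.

Removing h, for instance, still leaves 1 component. No single vertex removal increases the component count — the graph has no articulation points.

0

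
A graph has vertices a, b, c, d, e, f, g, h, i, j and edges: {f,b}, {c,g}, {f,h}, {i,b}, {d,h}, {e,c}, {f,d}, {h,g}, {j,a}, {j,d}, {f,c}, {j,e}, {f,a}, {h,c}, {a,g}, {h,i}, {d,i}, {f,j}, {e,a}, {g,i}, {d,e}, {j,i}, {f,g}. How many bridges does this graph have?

The edges on the cycle j-e-a-j are not bridges since each lies on that cycle.
Every edge lies on some cycle, so there are no bridges.

0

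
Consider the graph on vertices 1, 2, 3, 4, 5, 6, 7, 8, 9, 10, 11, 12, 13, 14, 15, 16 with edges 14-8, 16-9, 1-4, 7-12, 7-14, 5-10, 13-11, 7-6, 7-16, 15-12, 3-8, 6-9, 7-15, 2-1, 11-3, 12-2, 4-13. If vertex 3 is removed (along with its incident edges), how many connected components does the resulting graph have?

2

With 3 gone, the remaining components are: {5, 10}; {1, 2, 4, 6, 7, 8, 9, 11, 12, 13, 14, 15, 16}.
That is 2 components.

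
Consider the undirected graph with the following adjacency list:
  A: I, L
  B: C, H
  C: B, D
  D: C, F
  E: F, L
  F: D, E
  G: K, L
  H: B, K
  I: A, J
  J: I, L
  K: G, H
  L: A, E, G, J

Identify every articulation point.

L

Removing L increases the component count from 1 to 2, so L is a cut vertex.
By contrast removing J leaves 1 component; it is not a cut vertex. No other vertex is a cut vertex either.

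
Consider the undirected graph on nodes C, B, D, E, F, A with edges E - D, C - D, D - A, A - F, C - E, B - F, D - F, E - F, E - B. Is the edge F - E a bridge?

No

After removing F - E, the path F-B-E still connects them, so the edge is not a bridge.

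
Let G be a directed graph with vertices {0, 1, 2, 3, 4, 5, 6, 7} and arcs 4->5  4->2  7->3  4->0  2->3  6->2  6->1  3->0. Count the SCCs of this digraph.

8

{6} is an SCC by itself.
{4} is an SCC by itself.
{2} is an SCC by itself.
{5} is an SCC by itself.
{0} is an SCC by itself.
(and 3 more singleton SCCs)
That gives 8 strongly connected components.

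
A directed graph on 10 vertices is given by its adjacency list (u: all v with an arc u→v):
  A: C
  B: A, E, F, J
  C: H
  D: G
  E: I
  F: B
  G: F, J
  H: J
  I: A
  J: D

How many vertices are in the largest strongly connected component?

{A, B, C, D, E, F, G, H, I, J} are all mutually reachable — one SCC of size 10.
The largest has 10 vertices.

10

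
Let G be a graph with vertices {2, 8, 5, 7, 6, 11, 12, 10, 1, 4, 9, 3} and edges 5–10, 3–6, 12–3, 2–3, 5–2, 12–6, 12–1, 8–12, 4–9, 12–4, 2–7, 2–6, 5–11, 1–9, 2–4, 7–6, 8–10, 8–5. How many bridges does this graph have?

The edges on the cycle 8-5-2-3-12-8 are not bridges since each lies on that cycle.
But removing 5–11 disconnects 5 from 11 — this is a bridge.

1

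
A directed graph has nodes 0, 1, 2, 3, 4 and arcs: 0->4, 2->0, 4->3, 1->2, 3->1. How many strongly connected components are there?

1

{0, 1, 2, 3, 4} are all mutually reachable — one SCC of size 5.
That gives 1 strongly connected component.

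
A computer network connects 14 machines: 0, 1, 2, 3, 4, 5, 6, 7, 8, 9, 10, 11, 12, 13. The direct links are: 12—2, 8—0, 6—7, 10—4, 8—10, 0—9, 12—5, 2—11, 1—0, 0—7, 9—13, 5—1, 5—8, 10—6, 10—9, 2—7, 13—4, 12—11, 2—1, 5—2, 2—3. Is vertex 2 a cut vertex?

Yes

Deleting 2 raises the number of components from 1 to 2, so 2 is a cut vertex.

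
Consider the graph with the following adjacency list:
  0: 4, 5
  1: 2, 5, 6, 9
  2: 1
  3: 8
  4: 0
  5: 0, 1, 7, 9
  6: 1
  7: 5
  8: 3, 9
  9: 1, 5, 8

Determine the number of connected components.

1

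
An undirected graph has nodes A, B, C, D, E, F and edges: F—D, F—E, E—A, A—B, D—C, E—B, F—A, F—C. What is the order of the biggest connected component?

6

Starting from A we can reach A, B, C, D, E, F. That is one component of size 6.
The largest has 6 vertices.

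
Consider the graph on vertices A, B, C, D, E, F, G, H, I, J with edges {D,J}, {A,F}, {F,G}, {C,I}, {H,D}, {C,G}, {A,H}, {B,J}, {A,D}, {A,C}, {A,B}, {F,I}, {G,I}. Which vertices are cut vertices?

A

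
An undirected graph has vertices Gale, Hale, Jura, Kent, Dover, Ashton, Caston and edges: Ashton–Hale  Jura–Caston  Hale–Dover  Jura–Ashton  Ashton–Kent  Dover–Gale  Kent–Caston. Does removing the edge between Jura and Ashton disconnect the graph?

No

After removing Jura–Ashton, the path Jura-Caston-Kent-Ashton still connects them, so the edge is not a bridge.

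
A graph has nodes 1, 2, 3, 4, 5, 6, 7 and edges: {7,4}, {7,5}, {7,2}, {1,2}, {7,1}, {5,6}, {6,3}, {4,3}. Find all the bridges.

none

The edges on the cycle 7-1-2-7 are not bridges since each lies on that cycle.
Every edge lies on some cycle, so there are no bridges.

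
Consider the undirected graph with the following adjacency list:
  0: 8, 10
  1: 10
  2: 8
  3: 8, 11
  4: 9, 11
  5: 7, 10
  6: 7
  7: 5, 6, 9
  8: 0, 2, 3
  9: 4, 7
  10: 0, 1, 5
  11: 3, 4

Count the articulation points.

Removing 7 increases the component count from 1 to 2, so 7 is a cut vertex.
Removing 8 increases the component count from 1 to 2, so 8 is a cut vertex.
Removing 10 increases the component count from 1 to 2, so 10 is a cut vertex.
By contrast removing 11 leaves 1 component; it is not a cut vertex. No other vertex is a cut vertex either.

3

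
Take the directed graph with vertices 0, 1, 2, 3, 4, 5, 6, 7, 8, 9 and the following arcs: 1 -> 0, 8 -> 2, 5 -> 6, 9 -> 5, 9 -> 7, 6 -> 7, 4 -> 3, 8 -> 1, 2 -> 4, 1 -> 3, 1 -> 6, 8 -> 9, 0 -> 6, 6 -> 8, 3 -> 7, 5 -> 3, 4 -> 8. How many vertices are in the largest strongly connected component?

{0, 1, 2, 4, 5, 6, 8, 9} are all mutually reachable — one SCC of size 8.
{7} is an SCC by itself.
{3} is an SCC by itself.
The largest has 8 vertices.

8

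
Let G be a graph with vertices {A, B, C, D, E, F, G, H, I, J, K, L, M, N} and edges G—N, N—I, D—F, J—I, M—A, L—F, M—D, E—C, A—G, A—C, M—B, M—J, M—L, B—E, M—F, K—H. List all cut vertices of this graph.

Removing M increases the component count from 2 to 3, so M is a cut vertex.
By contrast removing G leaves 2 components; it is not a cut vertex. No other vertex is a cut vertex either.

M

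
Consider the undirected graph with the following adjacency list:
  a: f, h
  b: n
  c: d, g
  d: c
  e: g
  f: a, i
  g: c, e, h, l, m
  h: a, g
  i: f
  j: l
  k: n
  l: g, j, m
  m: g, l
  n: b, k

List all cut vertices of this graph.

a, c, f, g, h, l, n

Removing a increases the component count from 2 to 3, so a is a cut vertex.
Removing c increases the component count from 2 to 3, so c is a cut vertex.
Removing f increases the component count from 2 to 3, so f is a cut vertex.
Likewise g, h, l, n are cut vertices.
By contrast removing k leaves 2 components; it is not a cut vertex. No other vertex is a cut vertex either.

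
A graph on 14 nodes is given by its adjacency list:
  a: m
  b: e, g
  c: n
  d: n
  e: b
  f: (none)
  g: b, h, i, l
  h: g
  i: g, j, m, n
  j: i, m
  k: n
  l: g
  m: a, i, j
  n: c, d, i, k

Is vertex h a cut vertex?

No

Deleting h leaves 2 components (was 2), so h is not a cut vertex.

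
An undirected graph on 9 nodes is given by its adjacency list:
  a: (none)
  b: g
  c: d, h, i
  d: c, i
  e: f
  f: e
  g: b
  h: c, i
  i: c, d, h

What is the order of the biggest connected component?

a is isolated — a component by itself.
Starting from b we can reach b, g. That is one component of size 2.
Starting from e we can reach e, f. That is one component of size 2.
Starting from c we can reach c, d, h, i. That is one component of size 4.
The largest has 4 vertices.

4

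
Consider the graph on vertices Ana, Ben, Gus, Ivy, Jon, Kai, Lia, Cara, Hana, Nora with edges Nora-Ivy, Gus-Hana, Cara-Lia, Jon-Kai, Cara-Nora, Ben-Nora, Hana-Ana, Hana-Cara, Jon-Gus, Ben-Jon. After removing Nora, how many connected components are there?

With Nora gone, the remaining components are: {Ivy}; {Ana, Ben, Gus, Jon, Kai, Lia, Cara, Hana}.
That is 2 components.

2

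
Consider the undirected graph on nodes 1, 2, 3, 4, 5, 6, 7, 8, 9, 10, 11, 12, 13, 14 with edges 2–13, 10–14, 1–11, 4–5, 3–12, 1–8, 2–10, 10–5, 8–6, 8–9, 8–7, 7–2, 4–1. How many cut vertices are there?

Removing 1 increases the component count from 2 to 3, so 1 is a cut vertex.
Removing 2 increases the component count from 2 to 3, so 2 is a cut vertex.
Removing 8 increases the component count from 2 to 4, so 8 is a cut vertex.
Likewise 10 is a cut vertex.
By contrast removing 11 leaves 2 components; it is not a cut vertex. No other vertex is a cut vertex either.

4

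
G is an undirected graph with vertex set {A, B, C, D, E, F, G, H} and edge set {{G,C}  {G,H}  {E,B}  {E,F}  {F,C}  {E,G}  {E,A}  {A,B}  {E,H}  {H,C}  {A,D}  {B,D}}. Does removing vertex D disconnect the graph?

No

Deleting D leaves 1 component (was 1) (its neighbors A, B remain connected to each other), so D is not a cut vertex.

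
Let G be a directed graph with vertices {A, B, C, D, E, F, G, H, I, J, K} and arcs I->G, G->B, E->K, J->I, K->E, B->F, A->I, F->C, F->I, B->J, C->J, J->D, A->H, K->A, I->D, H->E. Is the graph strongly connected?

There is no directed path from G to H, so the graph is not strongly connected.

No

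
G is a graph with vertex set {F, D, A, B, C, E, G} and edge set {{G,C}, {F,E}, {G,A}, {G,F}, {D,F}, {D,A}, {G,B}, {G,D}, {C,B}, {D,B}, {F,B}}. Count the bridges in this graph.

1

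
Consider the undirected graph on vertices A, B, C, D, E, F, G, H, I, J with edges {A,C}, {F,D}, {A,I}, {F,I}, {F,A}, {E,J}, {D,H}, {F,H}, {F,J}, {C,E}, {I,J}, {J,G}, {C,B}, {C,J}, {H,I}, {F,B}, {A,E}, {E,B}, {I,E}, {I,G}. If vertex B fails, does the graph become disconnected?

Deleting B leaves 1 component (was 1) (its neighbors C, E, F remain connected to each other), so B is not a cut vertex.

No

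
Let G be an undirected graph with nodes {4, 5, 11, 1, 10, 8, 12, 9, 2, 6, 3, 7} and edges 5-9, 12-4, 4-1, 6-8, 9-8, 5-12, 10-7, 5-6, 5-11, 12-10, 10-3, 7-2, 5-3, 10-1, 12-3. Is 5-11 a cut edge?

Yes

Removing 5-11 leaves no path between 5 and 11: the component count goes from 1 to 2. So it is a bridge.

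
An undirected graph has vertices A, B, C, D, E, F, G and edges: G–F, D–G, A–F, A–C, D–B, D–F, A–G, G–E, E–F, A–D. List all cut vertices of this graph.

A, D

Removing A increases the component count from 1 to 2, so A is a cut vertex.
Removing D increases the component count from 1 to 2, so D is a cut vertex.
By contrast removing B leaves 1 component; it is not a cut vertex. No other vertex is a cut vertex either.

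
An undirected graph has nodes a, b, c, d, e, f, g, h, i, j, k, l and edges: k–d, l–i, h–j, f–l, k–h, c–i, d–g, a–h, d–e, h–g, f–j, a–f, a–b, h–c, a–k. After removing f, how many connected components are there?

With f gone, the remaining components are: {a, b, c, d, e, g, h, i, j, k, l}.
That is 1 component.

1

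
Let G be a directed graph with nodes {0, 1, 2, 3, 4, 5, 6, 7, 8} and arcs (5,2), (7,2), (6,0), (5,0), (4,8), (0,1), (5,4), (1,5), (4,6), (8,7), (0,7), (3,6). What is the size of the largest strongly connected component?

5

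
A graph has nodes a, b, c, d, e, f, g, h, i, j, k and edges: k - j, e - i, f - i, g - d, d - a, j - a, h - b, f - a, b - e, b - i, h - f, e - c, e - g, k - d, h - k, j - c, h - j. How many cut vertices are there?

Removing d, for instance, still leaves 1 component. No single vertex removal increases the component count — the graph has no articulation points.

0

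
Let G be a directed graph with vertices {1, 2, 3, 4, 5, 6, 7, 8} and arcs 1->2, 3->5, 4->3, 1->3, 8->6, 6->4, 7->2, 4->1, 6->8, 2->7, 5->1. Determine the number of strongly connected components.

4

{1, 3, 5} are all mutually reachable — one SCC of size 3.
{2, 7} are all mutually reachable — one SCC of size 2.
{6, 8} are all mutually reachable — one SCC of size 2.
{4} is an SCC by itself.
That gives 4 strongly connected components.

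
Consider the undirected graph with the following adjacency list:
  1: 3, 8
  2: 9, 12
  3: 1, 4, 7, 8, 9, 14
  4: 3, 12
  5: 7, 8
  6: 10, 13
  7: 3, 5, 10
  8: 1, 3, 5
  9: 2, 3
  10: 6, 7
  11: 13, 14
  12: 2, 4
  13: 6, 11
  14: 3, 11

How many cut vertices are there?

Removing 3 increases the component count from 1 to 2, so 3 is a cut vertex.
By contrast removing 12 leaves 1 component; it is not a cut vertex. No other vertex is a cut vertex either.

1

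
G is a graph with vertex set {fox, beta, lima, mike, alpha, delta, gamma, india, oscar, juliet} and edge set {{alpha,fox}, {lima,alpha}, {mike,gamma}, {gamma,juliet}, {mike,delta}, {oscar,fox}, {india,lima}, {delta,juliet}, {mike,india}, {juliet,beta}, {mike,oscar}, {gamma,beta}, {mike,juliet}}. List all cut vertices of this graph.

mike

Removing mike increases the component count from 1 to 2, so mike is a cut vertex.
By contrast removing fox leaves 1 component; it is not a cut vertex. No other vertex is a cut vertex either.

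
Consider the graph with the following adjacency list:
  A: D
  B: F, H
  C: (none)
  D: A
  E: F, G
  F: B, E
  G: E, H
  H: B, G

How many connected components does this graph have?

C is isolated — a component by itself.
Starting from A we can reach A, D. That is one component of size 2.
Starting from B we can reach B, E, F, G, H. That is one component of size 5.
Total: 3 components.

3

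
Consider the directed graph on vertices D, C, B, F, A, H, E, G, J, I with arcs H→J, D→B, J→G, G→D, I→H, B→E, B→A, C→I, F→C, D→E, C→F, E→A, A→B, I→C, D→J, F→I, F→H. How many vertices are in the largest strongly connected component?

3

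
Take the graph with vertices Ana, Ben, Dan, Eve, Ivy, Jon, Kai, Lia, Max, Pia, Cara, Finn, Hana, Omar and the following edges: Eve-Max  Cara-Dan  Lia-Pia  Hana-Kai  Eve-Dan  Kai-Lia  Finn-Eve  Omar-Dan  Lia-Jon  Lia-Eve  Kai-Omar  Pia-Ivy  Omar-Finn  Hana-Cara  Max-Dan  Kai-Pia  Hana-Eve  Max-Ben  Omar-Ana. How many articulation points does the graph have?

4

Removing Lia increases the component count from 1 to 2, so Lia is a cut vertex.
Removing Max increases the component count from 1 to 2, so Max is a cut vertex.
Removing Pia increases the component count from 1 to 2, so Pia is a cut vertex.
Likewise Omar is a cut vertex.
By contrast removing Ana leaves 1 component; it is not a cut vertex. No other vertex is a cut vertex either.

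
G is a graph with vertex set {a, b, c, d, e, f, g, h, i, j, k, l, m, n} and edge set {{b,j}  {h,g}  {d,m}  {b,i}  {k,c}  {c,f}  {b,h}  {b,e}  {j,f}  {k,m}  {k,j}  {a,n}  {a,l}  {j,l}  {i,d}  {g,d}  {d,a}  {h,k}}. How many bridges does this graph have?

2

The edges on the cycle b-i-d-m-k-h-b are not bridges since each lies on that cycle.
But removing n–a disconnects n from a; removing b–e disconnects b from e — these are bridges.
That makes 2 bridges.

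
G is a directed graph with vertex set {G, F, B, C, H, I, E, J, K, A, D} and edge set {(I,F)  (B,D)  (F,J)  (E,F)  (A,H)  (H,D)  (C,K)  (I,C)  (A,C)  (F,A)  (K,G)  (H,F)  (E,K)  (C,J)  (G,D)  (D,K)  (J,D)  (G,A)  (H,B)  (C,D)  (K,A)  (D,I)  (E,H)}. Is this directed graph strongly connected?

No

There is no directed path from C to E, so the graph is not strongly connected.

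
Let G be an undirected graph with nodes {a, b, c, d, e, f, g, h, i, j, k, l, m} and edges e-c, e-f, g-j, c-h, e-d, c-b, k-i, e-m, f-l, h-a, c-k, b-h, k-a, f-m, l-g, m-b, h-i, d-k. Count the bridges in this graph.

3

The edges on the cycle e-f-m-e are not bridges since each lies on that cycle.
But removing f-l disconnects f from l; removing j-g disconnects j from g; removing l-g disconnects l from g — these are bridges.
That makes 3 bridges.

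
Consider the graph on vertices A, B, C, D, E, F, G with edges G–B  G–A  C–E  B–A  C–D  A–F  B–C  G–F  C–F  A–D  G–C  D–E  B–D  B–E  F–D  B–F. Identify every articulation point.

none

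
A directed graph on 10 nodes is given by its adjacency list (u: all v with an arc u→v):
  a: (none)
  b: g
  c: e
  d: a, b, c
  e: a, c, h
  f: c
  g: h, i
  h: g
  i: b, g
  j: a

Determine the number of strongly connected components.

6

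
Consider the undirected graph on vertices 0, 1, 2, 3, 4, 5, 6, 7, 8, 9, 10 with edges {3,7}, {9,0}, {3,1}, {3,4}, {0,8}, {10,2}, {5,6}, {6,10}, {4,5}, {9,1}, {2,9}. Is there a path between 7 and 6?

Yes

From 7 we can reach 0, 1, 2, 3, 4, 5, 6, 7, 8, 9, 10, which includes 6.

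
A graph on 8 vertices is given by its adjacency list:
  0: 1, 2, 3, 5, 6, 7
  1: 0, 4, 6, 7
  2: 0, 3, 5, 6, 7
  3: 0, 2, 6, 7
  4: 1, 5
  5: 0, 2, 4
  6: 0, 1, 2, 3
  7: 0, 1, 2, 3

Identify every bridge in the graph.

The edges on the cycle 2-6-3-0-2 are not bridges since each lies on that cycle.
Every edge lies on some cycle, so there are no bridges.

none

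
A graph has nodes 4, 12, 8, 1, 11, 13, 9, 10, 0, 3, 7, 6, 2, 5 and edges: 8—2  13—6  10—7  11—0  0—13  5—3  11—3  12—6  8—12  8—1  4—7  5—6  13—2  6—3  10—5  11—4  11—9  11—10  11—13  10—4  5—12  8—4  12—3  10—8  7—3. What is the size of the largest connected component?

14

Starting from 0 we can reach 0, 1, 2, 3, 4, 5, 6, 7, 8, 9, 10, 11, 12, 13. That is one component of size 14.
The largest has 14 vertices.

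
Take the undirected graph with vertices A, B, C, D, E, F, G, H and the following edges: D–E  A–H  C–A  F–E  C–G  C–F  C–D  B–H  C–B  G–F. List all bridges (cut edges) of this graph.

The edges on the cycle C-G-F-C are not bridges since each lies on that cycle.
Every edge lies on some cycle, so there are no bridges.

none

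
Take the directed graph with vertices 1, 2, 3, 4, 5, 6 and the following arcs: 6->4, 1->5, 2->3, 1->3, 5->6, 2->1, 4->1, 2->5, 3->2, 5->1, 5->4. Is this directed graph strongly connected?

Yes

From 5 we can reach every vertex (1, 2, 3, 4, 5, 6), and every vertex can reach 5 (1, 2, 3, 4, 5, 6). So the whole graph is one strongly connected component.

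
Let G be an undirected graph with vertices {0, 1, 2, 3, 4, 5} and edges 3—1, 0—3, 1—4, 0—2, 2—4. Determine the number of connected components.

5 is isolated — a component by itself.
Starting from 0 we can reach 0, 1, 2, 3, 4. That is one component of size 5.
Total: 2 components.

2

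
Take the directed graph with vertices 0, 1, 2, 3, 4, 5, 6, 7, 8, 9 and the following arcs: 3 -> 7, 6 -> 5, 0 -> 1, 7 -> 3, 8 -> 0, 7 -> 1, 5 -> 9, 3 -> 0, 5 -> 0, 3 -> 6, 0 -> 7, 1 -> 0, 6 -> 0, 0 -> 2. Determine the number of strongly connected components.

5

{0, 1, 3, 5, 6, 7} are all mutually reachable — one SCC of size 6.
{2} is an SCC by itself.
{4} is an SCC by itself.
{8} is an SCC by itself.
{9} is an SCC by itself.
That gives 5 strongly connected components.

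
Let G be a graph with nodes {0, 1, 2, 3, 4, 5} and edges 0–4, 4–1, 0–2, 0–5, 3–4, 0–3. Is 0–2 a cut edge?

Yes

Removing 0–2 leaves no path between 0 and 2: the component count goes from 1 to 2. So it is a bridge.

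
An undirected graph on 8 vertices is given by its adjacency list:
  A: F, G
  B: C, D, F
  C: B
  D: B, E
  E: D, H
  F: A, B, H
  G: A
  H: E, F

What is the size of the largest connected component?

8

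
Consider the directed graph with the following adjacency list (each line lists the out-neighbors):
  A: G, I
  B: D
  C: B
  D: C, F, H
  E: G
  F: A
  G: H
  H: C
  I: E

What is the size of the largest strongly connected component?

{A, B, C, D, E, F, G, H, I} are all mutually reachable — one SCC of size 9.
The largest has 9 vertices.

9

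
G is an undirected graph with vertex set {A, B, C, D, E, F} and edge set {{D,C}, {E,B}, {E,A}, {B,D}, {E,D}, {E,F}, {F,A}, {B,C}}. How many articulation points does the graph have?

Removing E increases the component count from 1 to 2, so E is a cut vertex.
By contrast removing F leaves 1 component; it is not a cut vertex. No other vertex is a cut vertex either.

1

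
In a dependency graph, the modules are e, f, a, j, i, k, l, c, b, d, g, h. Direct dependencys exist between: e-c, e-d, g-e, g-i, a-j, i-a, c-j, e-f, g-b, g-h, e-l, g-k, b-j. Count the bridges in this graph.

5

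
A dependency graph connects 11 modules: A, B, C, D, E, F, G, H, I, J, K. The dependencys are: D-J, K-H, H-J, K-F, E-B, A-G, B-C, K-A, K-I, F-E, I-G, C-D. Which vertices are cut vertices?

Removing K increases the component count from 1 to 2, so K is a cut vertex.
By contrast removing G leaves 1 component; it is not a cut vertex. No other vertex is a cut vertex either.

K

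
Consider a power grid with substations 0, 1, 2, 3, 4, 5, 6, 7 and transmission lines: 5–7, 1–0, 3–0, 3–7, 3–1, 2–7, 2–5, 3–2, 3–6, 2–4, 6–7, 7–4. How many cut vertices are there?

1

Removing 3 increases the component count from 1 to 2, so 3 is a cut vertex.
By contrast removing 4 leaves 1 component; it is not a cut vertex. No other vertex is a cut vertex either.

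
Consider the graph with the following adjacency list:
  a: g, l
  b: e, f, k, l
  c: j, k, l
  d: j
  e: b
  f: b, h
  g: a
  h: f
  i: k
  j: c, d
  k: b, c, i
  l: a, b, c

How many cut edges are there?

The edges on the cycle b-l-c-k-b are not bridges since each lies on that cycle.
But removing j-d disconnects j from d; removing a-g disconnects a from g; removing b-f disconnects b from f; removing b-e disconnects b from e — these are bridges.
In total 8 edges are bridges.

8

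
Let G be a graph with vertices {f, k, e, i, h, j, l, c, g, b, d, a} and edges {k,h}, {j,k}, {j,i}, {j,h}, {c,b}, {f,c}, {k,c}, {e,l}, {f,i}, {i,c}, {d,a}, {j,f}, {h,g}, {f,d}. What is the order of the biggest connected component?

Starting from e we can reach e, l. That is one component of size 2.
Starting from a we can reach a, b, c, d, f, g, h, i, j, k. That is one component of size 10.
The largest has 10 vertices.

10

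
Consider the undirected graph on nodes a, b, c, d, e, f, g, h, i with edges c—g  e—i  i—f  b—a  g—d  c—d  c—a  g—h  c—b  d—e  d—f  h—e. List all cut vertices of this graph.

Removing c increases the component count from 1 to 2, so c is a cut vertex.
By contrast removing a leaves 1 component; it is not a cut vertex. No other vertex is a cut vertex either.

c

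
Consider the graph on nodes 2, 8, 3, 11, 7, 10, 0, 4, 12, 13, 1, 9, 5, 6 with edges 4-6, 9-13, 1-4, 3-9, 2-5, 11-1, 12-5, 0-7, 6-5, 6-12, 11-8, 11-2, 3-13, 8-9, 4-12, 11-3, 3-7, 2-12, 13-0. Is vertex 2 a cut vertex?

Deleting 2 leaves 2 components (was 2), so 2 is not a cut vertex.

No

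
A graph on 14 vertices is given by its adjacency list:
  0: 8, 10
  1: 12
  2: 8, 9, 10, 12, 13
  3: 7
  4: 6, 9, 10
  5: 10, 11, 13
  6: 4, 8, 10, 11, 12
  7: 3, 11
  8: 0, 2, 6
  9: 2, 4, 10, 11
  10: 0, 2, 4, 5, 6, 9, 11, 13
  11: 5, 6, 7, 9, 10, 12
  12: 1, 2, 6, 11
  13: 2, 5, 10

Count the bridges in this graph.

3

The edges on the cycle 12-11-6-8-2-12 are not bridges since each lies on that cycle.
But removing 1-12 disconnects 1 from 12; removing 11-7 disconnects 11 from 7; removing 7-3 disconnects 7 from 3 — these are bridges.
That makes 3 bridges.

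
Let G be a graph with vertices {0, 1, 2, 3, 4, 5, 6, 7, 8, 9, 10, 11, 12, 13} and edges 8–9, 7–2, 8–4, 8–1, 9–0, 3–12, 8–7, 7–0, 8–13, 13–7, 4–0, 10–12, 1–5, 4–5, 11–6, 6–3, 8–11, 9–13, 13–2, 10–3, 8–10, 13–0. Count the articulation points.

1

Removing 8 increases the component count from 1 to 2, so 8 is a cut vertex.
By contrast removing 1 leaves 1 component; it is not a cut vertex. No other vertex is a cut vertex either.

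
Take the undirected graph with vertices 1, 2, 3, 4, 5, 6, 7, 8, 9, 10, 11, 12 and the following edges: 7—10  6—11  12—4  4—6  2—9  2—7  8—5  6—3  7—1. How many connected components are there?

3

Starting from 5 we can reach 5, 8. That is one component of size 2.
Starting from 1 we can reach 1, 2, 7, 9, 10. That is one component of size 5.
Starting from 3 we can reach 3, 4, 6, 11, 12. That is one component of size 5.
Total: 3 components.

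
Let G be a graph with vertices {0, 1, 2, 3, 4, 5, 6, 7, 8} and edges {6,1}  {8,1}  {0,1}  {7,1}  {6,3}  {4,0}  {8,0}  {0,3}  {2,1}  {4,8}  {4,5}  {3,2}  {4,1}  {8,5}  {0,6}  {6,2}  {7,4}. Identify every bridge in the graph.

none

The edges on the cycle 4-8-5-4 are not bridges since each lies on that cycle.
Every edge lies on some cycle, so there are no bridges.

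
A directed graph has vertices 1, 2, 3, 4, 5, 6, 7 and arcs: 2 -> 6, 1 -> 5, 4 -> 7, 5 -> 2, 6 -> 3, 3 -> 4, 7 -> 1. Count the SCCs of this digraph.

{1, 2, 3, 4, 5, 6, 7} are all mutually reachable — one SCC of size 7.
That gives 1 strongly connected component.

1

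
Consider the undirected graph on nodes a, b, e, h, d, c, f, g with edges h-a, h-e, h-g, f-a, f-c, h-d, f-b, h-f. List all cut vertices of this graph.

f, h

Removing f increases the component count from 1 to 3, so f is a cut vertex.
Removing h increases the component count from 1 to 4, so h is a cut vertex.
By contrast removing g leaves 1 component; it is not a cut vertex. No other vertex is a cut vertex either.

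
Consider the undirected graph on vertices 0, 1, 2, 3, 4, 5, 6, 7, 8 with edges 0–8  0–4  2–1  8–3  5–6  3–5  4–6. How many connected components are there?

7 is isolated — a component by itself.
Starting from 1 we can reach 1, 2. That is one component of size 2.
Starting from 0 we can reach 0, 3, 4, 5, 6, 8. That is one component of size 6.
Total: 3 components.

3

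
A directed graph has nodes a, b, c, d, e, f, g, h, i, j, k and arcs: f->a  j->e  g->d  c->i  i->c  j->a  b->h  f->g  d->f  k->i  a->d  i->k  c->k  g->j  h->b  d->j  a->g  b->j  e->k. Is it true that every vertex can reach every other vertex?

No

There is no directed path from e to f, so the graph is not strongly connected.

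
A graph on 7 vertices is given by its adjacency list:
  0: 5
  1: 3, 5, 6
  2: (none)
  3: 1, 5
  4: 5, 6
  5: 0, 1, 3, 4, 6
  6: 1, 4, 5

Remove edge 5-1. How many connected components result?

2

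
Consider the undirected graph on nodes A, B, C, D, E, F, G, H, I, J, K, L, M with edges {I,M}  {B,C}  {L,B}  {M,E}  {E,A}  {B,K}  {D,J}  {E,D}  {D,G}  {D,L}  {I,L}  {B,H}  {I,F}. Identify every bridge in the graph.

A-E, B-C, B-H, B-K, B-L, D-G, D-J, F-I

The edges on the cycle I-M-E-D-L-I are not bridges since each lies on that cycle.
But removing L—B disconnects L from B; removing G—D disconnects G from D; removing D—J disconnects D from J; removing B—H disconnects B from H — these are bridges.
In total 8 edges are bridges.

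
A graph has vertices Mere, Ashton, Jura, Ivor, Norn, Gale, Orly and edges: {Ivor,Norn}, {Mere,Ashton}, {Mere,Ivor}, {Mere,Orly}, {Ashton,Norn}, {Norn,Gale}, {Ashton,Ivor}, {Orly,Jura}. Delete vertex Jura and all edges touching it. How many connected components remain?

1

With Jura gone, the remaining components are: {Gale, Ivor, Mere, Norn, Orly, Ashton}.
That is 1 component.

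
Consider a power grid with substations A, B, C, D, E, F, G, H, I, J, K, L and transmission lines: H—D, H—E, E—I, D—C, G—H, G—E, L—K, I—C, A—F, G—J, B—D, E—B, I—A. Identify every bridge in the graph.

The edges on the cycle G-H-D-C-I-E-G are not bridges since each lies on that cycle.
But removing J—G disconnects J from G; removing I—A disconnects I from A; removing F—A disconnects F from A; removing L—K disconnects L from K — these are bridges.

A-F, A-I, G-J, K-L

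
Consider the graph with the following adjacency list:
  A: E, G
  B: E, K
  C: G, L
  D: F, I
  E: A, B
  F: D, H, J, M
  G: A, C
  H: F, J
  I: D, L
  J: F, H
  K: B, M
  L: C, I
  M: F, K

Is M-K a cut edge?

After removing M-K, the path M-F-D-I-L-C-G-A-E-B-K still connects them, so the edge is not a bridge.

No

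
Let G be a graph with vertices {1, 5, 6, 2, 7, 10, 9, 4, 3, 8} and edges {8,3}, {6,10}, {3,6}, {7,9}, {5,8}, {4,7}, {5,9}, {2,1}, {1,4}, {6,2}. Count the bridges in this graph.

The edges on the cycle 5-8-3-6-2-1-4-7-9-5 are not bridges since each lies on that cycle.
But removing 10–6 disconnects 10 from 6 — this is a bridge.

1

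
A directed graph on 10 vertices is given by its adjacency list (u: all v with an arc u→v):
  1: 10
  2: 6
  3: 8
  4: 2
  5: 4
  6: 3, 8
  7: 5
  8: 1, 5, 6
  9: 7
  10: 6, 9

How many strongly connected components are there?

1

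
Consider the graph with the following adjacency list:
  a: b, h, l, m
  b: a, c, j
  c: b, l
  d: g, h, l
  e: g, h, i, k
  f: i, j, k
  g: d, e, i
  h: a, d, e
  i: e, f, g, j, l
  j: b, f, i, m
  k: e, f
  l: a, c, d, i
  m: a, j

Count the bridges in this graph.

0

The edges on the cycle i-e-g-i are not bridges since each lies on that cycle.
Every edge lies on some cycle, so there are no bridges.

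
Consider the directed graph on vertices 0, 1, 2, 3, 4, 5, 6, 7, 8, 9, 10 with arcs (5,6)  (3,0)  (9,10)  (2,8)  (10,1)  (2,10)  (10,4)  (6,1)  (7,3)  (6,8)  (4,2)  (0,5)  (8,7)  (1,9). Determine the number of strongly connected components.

1

{0, 1, 2, 3, 4, 5, 6, 7, 8, 9, 10} are all mutually reachable — one SCC of size 11.
That gives 1 strongly connected component.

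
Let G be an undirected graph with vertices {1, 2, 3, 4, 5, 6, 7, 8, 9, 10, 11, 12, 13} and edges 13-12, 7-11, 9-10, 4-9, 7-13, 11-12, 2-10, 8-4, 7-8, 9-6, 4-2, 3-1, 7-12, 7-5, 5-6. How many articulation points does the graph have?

1

Removing 7 increases the component count from 2 to 3, so 7 is a cut vertex.
By contrast removing 10 leaves 2 components; it is not a cut vertex. No other vertex is a cut vertex either.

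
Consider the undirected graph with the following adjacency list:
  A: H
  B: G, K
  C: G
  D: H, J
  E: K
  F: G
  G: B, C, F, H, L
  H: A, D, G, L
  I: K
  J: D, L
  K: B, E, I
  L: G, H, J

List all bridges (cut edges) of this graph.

A-H, B-G, B-K, C-G, E-K, F-G, I-K

The edges on the cycle G-H-L-G are not bridges since each lies on that cycle.
But removing C-G disconnects C from G; removing I-K disconnects I from K; removing F-G disconnects F from G; removing B-K disconnects B from K — these are bridges.
In total 7 edges are bridges.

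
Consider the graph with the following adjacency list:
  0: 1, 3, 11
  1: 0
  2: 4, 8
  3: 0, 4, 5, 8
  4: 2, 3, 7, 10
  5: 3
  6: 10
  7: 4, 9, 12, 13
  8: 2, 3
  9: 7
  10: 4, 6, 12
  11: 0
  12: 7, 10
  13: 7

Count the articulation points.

5

Removing 0 increases the component count from 1 to 3, so 0 is a cut vertex.
Removing 3 increases the component count from 1 to 3, so 3 is a cut vertex.
Removing 4 increases the component count from 1 to 2, so 4 is a cut vertex.
Likewise 7, 10 are cut vertices.
By contrast removing 12 leaves 1 component; it is not a cut vertex. No other vertex is a cut vertex either.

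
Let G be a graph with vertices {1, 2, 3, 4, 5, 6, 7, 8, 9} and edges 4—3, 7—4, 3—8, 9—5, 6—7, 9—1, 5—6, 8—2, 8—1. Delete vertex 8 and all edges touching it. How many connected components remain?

2

With 8 gone, the remaining components are: {2}; {1, 3, 4, 5, 6, 7, 9}.
That is 2 components.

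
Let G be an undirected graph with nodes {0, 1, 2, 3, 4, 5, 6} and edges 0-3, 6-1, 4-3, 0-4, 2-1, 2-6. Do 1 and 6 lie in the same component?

Yes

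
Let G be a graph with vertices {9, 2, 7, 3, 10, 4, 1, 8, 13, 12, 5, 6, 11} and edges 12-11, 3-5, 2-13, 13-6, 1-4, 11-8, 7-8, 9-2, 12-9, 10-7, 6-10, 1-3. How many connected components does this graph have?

2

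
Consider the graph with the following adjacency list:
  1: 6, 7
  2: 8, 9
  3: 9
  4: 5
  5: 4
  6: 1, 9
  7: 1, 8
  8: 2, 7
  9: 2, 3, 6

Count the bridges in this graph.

2

The edges on the cycle 2-9-6-1-7-8-2 are not bridges since each lies on that cycle.
But removing 9-3 disconnects 9 from 3; removing 4-5 disconnects 4 from 5 — these are bridges.
That makes 2 bridges.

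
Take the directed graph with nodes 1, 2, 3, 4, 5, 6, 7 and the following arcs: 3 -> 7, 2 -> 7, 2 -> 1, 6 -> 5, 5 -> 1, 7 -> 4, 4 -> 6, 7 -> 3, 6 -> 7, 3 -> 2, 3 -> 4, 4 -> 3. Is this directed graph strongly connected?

There is no directed path from 5 to 3, so the graph is not strongly connected.

No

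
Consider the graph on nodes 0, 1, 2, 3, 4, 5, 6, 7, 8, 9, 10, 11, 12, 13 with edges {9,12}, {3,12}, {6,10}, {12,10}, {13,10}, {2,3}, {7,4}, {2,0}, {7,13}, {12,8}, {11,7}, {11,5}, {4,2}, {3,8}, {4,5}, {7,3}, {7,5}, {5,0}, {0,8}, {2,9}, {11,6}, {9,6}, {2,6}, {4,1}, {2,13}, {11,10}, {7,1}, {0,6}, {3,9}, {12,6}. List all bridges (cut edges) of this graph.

The edges on the cycle 7-4-2-3-8-0-5-7 are not bridges since each lies on that cycle.
Every edge lies on some cycle, so there are no bridges.

none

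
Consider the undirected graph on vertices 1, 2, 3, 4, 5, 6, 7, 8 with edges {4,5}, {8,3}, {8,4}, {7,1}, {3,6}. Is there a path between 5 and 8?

Yes

From 5 we can reach 3, 4, 5, 6, 8, which includes 8.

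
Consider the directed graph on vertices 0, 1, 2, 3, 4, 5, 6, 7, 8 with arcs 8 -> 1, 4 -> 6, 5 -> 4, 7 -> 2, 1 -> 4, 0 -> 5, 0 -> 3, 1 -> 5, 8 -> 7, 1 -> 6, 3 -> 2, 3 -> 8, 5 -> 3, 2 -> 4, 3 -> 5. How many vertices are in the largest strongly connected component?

{1, 3, 5, 8} are all mutually reachable — one SCC of size 4.
{7} is an SCC by itself.
{0} is an SCC by itself.
{4} is an SCC by itself.
{6} is an SCC by itself.
(and 1 more singleton SCC)
The largest has 4 vertices.

4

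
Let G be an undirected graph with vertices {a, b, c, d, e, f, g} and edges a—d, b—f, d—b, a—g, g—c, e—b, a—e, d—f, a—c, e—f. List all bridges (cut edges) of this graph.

none

The edges on the cycle a-g-c-a are not bridges since each lies on that cycle.
Every edge lies on some cycle, so there are no bridges.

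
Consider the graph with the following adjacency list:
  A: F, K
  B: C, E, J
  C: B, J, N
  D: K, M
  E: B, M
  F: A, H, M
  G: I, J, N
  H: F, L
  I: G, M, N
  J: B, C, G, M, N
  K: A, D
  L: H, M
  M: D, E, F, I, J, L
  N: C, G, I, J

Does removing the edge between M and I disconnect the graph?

No

After removing M-I, the path M-J-G-I still connects them, so the edge is not a bridge.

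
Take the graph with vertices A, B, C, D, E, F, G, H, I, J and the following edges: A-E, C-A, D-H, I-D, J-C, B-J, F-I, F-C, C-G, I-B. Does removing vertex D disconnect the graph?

Yes

Deleting D raises the number of components from 1 to 2, so D is a cut vertex.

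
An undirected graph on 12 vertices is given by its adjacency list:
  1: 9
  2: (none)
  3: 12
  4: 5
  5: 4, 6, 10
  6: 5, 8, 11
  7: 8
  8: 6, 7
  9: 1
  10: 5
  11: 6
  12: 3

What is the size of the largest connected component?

7

2 is isolated — a component by itself.
Starting from 1 we can reach 1, 9. That is one component of size 2.
Starting from 3 we can reach 3, 12. That is one component of size 2.
Starting from 4 we can reach 4, 5, 6, 7, 8, 10, 11. That is one component of size 7.
The largest has 7 vertices.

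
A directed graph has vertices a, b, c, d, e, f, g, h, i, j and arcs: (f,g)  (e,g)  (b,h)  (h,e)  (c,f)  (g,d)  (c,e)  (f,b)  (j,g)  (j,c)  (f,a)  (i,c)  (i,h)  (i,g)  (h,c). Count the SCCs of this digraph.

7

{b, c, f, h} are all mutually reachable — one SCC of size 4.
{j} is an SCC by itself.
{g} is an SCC by itself.
{d} is an SCC by itself.
{i} is an SCC by itself.
(and 2 more singleton SCCs)
That gives 7 strongly connected components.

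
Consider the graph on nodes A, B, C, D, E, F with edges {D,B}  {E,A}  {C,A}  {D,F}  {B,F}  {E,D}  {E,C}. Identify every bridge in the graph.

D-E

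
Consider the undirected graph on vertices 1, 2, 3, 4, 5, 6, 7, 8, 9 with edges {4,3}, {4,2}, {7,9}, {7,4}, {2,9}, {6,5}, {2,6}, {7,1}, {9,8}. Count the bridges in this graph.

The edges on the cycle 7-4-2-9-7 are not bridges since each lies on that cycle.
But removing 4 - 3 disconnects 4 from 3; removing 2 - 6 disconnects 2 from 6; removing 7 - 1 disconnects 7 from 1; removing 8 - 9 disconnects 8 from 9 — these are bridges.
In total 5 edges are bridges.

5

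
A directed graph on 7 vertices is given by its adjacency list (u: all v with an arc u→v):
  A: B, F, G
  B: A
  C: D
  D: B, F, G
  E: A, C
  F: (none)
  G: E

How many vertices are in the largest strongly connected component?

6

{A, B, C, D, E, G} are all mutually reachable — one SCC of size 6.
{F} is an SCC by itself.
The largest has 6 vertices.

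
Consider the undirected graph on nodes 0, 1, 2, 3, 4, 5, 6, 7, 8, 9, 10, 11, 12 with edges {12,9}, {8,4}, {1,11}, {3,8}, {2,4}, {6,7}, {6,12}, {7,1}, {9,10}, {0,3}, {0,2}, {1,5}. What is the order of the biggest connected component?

8

Starting from 0 we can reach 0, 2, 3, 4, 8. That is one component of size 5.
Starting from 1 we can reach 1, 5, 6, 7, 9, 10, 11, 12. That is one component of size 8.
The largest has 8 vertices.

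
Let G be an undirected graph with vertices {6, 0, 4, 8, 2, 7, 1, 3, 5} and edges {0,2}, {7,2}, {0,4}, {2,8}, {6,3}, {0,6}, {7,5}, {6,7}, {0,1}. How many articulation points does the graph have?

4

Removing 0 increases the component count from 1 to 3, so 0 is a cut vertex.
Removing 2 increases the component count from 1 to 2, so 2 is a cut vertex.
Removing 6 increases the component count from 1 to 2, so 6 is a cut vertex.
Likewise 7 is a cut vertex.
By contrast removing 5 leaves 1 component; it is not a cut vertex. No other vertex is a cut vertex either.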